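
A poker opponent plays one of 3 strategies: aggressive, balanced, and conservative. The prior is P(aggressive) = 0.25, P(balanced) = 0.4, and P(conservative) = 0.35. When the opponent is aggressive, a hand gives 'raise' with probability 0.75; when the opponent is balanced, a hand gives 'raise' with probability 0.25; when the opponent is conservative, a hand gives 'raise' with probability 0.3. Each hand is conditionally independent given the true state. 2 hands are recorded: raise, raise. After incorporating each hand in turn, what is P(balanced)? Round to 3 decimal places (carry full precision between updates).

0.127

After 'raise': normaliser = 0.75·0.2500 + 0.25·0.4000 + 0.3·0.3500; P(aggressive) ≈ 0.4777, P(balanced) ≈ 0.2548, P(conservative) ≈ 0.2675
After 'raise': normaliser = 0.75·0.4777 + 0.25·0.2548 + 0.3·0.2675; P(aggressive) ≈ 0.7134, P(balanced) ≈ 0.1268, P(conservative) ≈ 0.1598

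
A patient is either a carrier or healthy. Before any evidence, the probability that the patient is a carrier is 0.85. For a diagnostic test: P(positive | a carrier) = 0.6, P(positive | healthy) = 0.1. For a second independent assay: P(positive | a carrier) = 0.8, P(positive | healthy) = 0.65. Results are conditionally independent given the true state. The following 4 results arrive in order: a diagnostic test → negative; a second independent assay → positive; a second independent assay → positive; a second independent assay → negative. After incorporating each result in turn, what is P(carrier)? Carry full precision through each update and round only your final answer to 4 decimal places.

After a diagnostic test='negative': P(carrier) = 0.4·0.8500 / (0.4·0.8500 + 0.9·0.1500) ≈ 0.7158
After a second independent assay='positive': P(carrier) = 0.8·0.7158 / (0.8·0.7158 + 0.65·0.2842) ≈ 0.7561
After a second independent assay='positive': P(carrier) = 0.8·0.7561 / (0.8·0.7561 + 0.65·0.2439) ≈ 0.7923
After a second independent assay='negative': P(carrier) = 0.2·0.7923 / (0.2·0.7923 + 0.35·0.2077) ≈ 0.6855

0.6855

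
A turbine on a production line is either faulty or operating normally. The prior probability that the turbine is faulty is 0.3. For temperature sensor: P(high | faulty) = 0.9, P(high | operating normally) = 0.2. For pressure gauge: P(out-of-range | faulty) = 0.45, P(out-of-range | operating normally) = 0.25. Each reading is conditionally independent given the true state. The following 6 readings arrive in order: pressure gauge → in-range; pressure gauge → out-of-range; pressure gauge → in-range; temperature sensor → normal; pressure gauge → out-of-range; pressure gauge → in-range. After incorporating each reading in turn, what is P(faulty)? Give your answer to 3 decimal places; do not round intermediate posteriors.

After pressure gauge='in-range': P(faulty) = 0.55·0.3000 / (0.55·0.3000 + 0.75·0.7000) ≈ 0.2391
After pressure gauge='out-of-range': P(faulty) = 0.45·0.2391 / (0.45·0.2391 + 0.25·0.7609) ≈ 0.3613
After pressure gauge='in-range': P(faulty) = 0.55·0.3613 / (0.55·0.3613 + 0.75·0.6387) ≈ 0.2932
After temperature sensor='normal': P(faulty) = 0.1·0.2932 / (0.1·0.2932 + 0.8·0.7068) ≈ 0.0493
After pressure gauge='out-of-range': P(faulty) = 0.45·0.0493 / (0.45·0.0493 + 0.25·0.9507) ≈ 0.0854
After pressure gauge='in-range': P(faulty) = 0.55·0.0854 / (0.55·0.0854 + 0.75·0.9146) ≈ 0.0641

0.064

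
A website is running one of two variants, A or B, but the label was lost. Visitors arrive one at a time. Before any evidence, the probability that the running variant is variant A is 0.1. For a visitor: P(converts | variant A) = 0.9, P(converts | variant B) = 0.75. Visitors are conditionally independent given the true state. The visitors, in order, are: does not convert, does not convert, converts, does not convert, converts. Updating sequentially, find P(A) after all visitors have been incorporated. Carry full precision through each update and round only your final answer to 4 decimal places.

0.0101

Apply Bayes' rule sequentially, carrying P(A) forward.
After 'does not convert': P(A) = 0.1·0.1000 / (0.1·0.1000 + 0.25·0.9000) ≈ 0.0426
After 'does not convert': P(A) = 0.1·0.0426 / (0.1·0.0426 + 0.25·0.9574) ≈ 0.0175
After 'converts': P(A) = 0.9·0.0175 / (0.9·0.0175 + 0.75·0.9825) ≈ 0.0209
After 'does not convert': P(A) = 0.1·0.0209 / (0.1·0.0209 + 0.25·0.9791) ≈ 0.0085
After 'converts': P(A) = 0.9·0.0085 / (0.9·0.0085 + 0.75·0.9915) ≈ 0.0101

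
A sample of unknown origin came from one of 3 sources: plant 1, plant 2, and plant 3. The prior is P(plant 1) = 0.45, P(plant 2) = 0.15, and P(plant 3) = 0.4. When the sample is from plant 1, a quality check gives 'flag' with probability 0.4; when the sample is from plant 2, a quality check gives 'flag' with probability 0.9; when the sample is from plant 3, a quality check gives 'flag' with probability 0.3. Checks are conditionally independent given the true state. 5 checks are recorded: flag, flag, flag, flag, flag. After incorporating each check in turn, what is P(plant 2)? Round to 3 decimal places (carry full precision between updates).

0.941

After 'flag': normaliser = 0.4·0.4500 + 0.9·0.1500 + 0.3·0.4000; P(plant 1) ≈ 0.4138, P(plant 2) ≈ 0.3103, P(plant 3) ≈ 0.2759
After 'flag': normaliser = 0.4·0.4138 + 0.9·0.3103 + 0.3·0.2759; P(plant 1) ≈ 0.3137, P(plant 2) ≈ 0.5294, P(plant 3) ≈ 0.1569
After 'flag': normaliser = 0.4·0.3137 + 0.9·0.5294 + 0.3·0.1569; P(plant 1) ≈ 0.1934, P(plant 2) ≈ 0.7341, P(plant 3) ≈ 0.0725
After 'flag': normaliser = 0.4·0.1934 + 0.9·0.7341 + 0.3·0.0725; P(plant 1) ≈ 0.1018, P(plant 2) ≈ 0.8696, P(plant 3) ≈ 0.0286
After 'flag': normaliser = 0.4·0.1018 + 0.9·0.8696 + 0.3·0.0286; P(plant 1) ≈ 0.0489, P(plant 2) ≈ 0.9407, P(plant 3) ≈ 0.0103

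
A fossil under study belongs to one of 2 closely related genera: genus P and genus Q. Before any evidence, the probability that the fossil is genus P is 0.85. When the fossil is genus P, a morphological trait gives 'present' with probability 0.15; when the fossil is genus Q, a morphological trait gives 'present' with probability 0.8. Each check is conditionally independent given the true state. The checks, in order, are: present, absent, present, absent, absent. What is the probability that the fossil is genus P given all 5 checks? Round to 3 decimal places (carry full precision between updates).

0.939

Each posterior becomes the prior for the next update.
After 'present': P(genus P) = 0.15·0.8500 / (0.15·0.8500 + 0.8·0.1500) ≈ 0.5152
After 'absent': P(genus P) = 0.85·0.5152 / (0.85·0.5152 + 0.2·0.4848) ≈ 0.8187
After 'present': P(genus P) = 0.15·0.8187 / (0.15·0.8187 + 0.8·0.1813) ≈ 0.4585
After 'absent': P(genus P) = 0.85·0.4585 / (0.85·0.4585 + 0.2·0.5415) ≈ 0.7825
After 'absent': P(genus P) = 0.85·0.7825 / (0.85·0.7825 + 0.2·0.2175) ≈ 0.9386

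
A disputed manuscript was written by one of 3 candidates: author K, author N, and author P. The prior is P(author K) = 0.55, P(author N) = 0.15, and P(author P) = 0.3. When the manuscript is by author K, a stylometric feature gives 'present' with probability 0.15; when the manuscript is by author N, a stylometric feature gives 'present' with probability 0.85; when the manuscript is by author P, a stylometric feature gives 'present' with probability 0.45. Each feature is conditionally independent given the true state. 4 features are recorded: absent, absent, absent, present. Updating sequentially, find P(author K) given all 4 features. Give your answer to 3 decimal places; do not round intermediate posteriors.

0.689

After 'absent': normaliser = 0.85·0.5500 + 0.15·0.1500 + 0.55·0.3000; P(author K) ≈ 0.7137, P(author N) ≈ 0.0344, P(author P) ≈ 0.2519
After 'absent': normaliser = 0.85·0.7137 + 0.15·0.0344 + 0.55·0.2519; P(author K) ≈ 0.8085, P(author N) ≈ 0.0069, P(author P) ≈ 0.1846
After 'absent': normaliser = 0.85·0.8085 + 0.15·0.0069 + 0.55·0.1846; P(author K) ≈ 0.8701, P(author N) ≈ 0.0013, P(author P) ≈ 0.1286
After 'present': normaliser = 0.15·0.8701 + 0.85·0.0013 + 0.45·0.1286; P(author K) ≈ 0.6888, P(author N) ≈ 0.0059, P(author P) ≈ 0.3054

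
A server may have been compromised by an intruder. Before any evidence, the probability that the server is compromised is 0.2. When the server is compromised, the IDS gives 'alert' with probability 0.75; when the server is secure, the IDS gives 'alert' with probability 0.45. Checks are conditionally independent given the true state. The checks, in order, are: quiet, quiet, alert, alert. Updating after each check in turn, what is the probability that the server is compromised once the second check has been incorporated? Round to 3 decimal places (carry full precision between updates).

0.049

After 'quiet': P(compromised) = 0.25·0.2000 / (0.25·0.2000 + 0.55·0.8000) ≈ 0.1020
After 'quiet': P(compromised) = 0.25·0.1020 / (0.25·0.1020 + 0.55·0.8980) ≈ 0.0491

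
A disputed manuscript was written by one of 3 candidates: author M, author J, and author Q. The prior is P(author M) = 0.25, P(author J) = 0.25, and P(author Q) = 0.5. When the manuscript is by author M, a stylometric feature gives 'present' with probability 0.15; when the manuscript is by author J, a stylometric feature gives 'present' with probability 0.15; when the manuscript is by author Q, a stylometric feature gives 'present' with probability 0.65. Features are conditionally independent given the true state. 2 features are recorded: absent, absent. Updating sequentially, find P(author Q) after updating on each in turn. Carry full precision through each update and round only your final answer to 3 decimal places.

Apply Bayes' rule sequentially, carrying P(author Q) forward.
After 'absent': normaliser = 0.85·0.2500 + 0.85·0.2500 + 0.35·0.5000; P(author M) ≈ 0.3542, P(author J) ≈ 0.3542, P(author Q) ≈ 0.2917
After 'absent': normaliser = 0.85·0.3542 + 0.85·0.3542 + 0.35·0.2917; P(author M) ≈ 0.4275, P(author J) ≈ 0.4275, P(author Q) ≈ 0.1450

0.145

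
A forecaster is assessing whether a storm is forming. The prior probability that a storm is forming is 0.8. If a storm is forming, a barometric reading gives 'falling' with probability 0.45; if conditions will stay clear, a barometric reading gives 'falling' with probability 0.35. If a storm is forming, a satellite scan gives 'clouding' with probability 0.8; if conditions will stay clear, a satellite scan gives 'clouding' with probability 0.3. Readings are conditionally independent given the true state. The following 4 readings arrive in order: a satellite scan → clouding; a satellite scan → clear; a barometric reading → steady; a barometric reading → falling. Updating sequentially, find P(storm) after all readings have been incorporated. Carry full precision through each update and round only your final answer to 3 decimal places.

After a satellite scan='clouding': P(storm) = 0.8·0.8000 / (0.8·0.8000 + 0.3·0.2000) ≈ 0.9143
After a satellite scan='clear': P(storm) = 0.2·0.9143 / (0.2·0.9143 + 0.7·0.0857) ≈ 0.7529
After a barometric reading='steady': P(storm) = 0.55·0.7529 / (0.55·0.7529 + 0.65·0.2471) ≈ 0.7206
After a barometric reading='falling': P(storm) = 0.45·0.7206 / (0.45·0.7206 + 0.35·0.2794) ≈ 0.7683

0.768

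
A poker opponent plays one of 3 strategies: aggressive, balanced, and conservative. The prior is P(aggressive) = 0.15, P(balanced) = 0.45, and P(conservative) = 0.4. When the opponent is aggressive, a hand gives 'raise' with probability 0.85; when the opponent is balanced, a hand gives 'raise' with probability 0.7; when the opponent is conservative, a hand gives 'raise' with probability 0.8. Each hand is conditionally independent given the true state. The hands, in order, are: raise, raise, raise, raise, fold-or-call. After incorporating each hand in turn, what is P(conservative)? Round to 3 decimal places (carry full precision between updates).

Apply Bayes' rule sequentially, carrying P(conservative) forward.
After 'raise': normaliser = 0.85·0.1500 + 0.7·0.4500 + 0.8·0.4000; P(aggressive) ≈ 0.1672, P(balanced) ≈ 0.4131, P(conservative) ≈ 0.4197
After 'raise': normaliser = 0.85·0.1672 + 0.7·0.4131 + 0.8·0.4197; P(aggressive) ≈ 0.1853, P(balanced) ≈ 0.3770, P(conservative) ≈ 0.4377
After 'raise': normaliser = 0.85·0.1853 + 0.7·0.3770 + 0.8·0.4377; P(aggressive) ≈ 0.2041, P(balanced) ≈ 0.3420, P(conservative) ≈ 0.4538
After 'raise': normaliser = 0.85·0.2041 + 0.7·0.3420 + 0.8·0.4538; P(aggressive) ≈ 0.2236, P(balanced) ≈ 0.3085, P(conservative) ≈ 0.4679
After 'fold-or-call': normaliser = 0.15·0.2236 + 0.3·0.3085 + 0.2·0.4679; P(aggressive) ≈ 0.1527, P(balanced) ≈ 0.4214, P(conservative) ≈ 0.4260

0.426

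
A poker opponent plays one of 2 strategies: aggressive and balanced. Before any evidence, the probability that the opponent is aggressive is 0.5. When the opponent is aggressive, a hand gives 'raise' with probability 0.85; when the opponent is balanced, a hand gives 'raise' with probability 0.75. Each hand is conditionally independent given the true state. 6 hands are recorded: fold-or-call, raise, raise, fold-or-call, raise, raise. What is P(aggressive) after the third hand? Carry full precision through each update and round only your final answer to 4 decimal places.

0.4352

After 'fold-or-call': P(aggressive) = 0.15·0.5000 / (0.15·0.5000 + 0.25·0.5000) ≈ 0.3750
After 'raise': P(aggressive) = 0.85·0.3750 / (0.85·0.3750 + 0.75·0.6250) ≈ 0.4048
After 'raise': P(aggressive) = 0.85·0.4048 / (0.85·0.4048 + 0.75·0.5952) ≈ 0.4352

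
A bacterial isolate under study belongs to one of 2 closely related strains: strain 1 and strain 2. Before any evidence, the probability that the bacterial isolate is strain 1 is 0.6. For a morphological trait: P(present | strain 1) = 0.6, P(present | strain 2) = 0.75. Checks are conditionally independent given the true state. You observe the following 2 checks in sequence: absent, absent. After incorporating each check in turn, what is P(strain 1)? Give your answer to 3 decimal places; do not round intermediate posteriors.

After 'absent': P(strain 1) = 0.4·0.6000 / (0.4·0.6000 + 0.25·0.4000) ≈ 0.7059
After 'absent': P(strain 1) = 0.4·0.7059 / (0.4·0.7059 + 0.25·0.2941) ≈ 0.7934

0.793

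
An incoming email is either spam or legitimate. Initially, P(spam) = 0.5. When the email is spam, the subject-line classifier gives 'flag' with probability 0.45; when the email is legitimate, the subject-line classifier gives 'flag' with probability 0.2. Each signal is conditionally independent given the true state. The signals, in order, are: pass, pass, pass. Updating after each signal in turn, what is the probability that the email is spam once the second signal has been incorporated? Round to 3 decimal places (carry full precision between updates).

0.321

Each posterior becomes the prior for the next update.
After 'pass': P(spam) = 0.55·0.5000 / (0.55·0.5000 + 0.8·0.5000) ≈ 0.4074
After 'pass': P(spam) = 0.55·0.4074 / (0.55·0.4074 + 0.8·0.5926) ≈ 0.3210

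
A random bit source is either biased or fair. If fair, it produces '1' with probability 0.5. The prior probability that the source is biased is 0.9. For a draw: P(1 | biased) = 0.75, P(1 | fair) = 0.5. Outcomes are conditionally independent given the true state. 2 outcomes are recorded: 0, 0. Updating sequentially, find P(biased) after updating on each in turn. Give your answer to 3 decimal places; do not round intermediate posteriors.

0.692

Apply Bayes' rule sequentially, carrying P(biased) forward.
After '0': P(biased) = 0.25·0.9000 / (0.25·0.9000 + 0.5·0.1000) ≈ 0.8182
After '0': P(biased) = 0.25·0.8182 / (0.25·0.8182 + 0.5·0.1818) ≈ 0.6923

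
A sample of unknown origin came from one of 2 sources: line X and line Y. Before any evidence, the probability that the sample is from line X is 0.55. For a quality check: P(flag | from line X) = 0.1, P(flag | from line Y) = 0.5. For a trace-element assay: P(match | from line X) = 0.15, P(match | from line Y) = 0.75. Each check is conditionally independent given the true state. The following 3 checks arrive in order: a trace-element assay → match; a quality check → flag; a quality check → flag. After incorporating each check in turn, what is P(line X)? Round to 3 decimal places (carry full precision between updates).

0.010

After a trace-element assay='match': P(line X) = 0.15·0.5500 / (0.15·0.5500 + 0.75·0.4500) ≈ 0.1964
After a quality check='flag': P(line X) = 0.1·0.1964 / (0.1·0.1964 + 0.5·0.8036) ≈ 0.0466
After a quality check='flag': P(line X) = 0.1·0.0466 / (0.1·0.0466 + 0.5·0.9534) ≈ 0.0097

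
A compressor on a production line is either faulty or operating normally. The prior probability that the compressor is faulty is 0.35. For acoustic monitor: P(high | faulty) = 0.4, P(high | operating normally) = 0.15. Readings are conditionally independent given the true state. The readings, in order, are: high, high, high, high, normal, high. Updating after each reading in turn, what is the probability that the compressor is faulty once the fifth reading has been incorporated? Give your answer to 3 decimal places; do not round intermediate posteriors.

0.951

Each posterior becomes the prior for the next update.
After 'high': P(faulty) = 0.4·0.3500 / (0.4·0.3500 + 0.15·0.6500) ≈ 0.5895
After 'high': P(faulty) = 0.4·0.5895 / (0.4·0.5895 + 0.15·0.4105) ≈ 0.7929
After 'high': P(faulty) = 0.4·0.7929 / (0.4·0.7929 + 0.15·0.2071) ≈ 0.9108
After 'high': P(faulty) = 0.4·0.9108 / (0.4·0.9108 + 0.15·0.0892) ≈ 0.9646
After 'normal': P(faulty) = 0.6·0.9646 / (0.6·0.9646 + 0.85·0.0354) ≈ 0.9505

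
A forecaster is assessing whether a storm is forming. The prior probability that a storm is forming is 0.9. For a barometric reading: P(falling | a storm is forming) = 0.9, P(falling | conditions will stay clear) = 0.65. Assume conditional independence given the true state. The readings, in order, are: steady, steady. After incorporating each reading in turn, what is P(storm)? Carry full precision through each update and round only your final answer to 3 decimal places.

0.424

After 'steady': P(storm) = 0.1·0.9000 / (0.1·0.9000 + 0.35·0.1000) ≈ 0.7200
After 'steady': P(storm) = 0.1·0.7200 / (0.1·0.7200 + 0.35·0.2800) ≈ 0.4235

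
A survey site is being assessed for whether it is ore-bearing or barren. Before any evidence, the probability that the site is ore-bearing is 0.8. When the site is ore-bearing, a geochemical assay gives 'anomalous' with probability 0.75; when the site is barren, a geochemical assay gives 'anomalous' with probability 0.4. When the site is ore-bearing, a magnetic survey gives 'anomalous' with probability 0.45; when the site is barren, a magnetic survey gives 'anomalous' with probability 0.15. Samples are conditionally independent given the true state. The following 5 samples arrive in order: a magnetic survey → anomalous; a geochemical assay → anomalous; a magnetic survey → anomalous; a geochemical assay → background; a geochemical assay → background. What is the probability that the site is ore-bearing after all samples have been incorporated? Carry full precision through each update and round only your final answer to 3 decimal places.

0.921

After a magnetic survey='anomalous': P(ore) = 0.45·0.8000 / (0.45·0.8000 + 0.15·0.2000) ≈ 0.9231
After a geochemical assay='anomalous': P(ore) = 0.75·0.9231 / (0.75·0.9231 + 0.4·0.0769) ≈ 0.9574
After a magnetic survey='anomalous': P(ore) = 0.45·0.9574 / (0.45·0.9574 + 0.15·0.0426) ≈ 0.9854
After a geochemical assay='background': P(ore) = 0.25·0.9854 / (0.25·0.9854 + 0.6·0.0146) ≈ 0.9657
After a geochemical assay='background': P(ore) = 0.25·0.9657 / (0.25·0.9657 + 0.6·0.0343) ≈ 0.9214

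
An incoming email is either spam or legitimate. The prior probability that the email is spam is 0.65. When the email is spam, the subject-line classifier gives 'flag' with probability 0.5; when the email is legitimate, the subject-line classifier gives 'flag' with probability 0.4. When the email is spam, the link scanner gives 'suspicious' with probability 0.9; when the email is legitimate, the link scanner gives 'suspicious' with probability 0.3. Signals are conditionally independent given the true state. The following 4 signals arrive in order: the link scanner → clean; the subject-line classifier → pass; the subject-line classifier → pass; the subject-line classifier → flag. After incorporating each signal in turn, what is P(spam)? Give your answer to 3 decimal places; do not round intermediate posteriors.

After the link scanner='clean': P(spam) = 0.1·0.6500 / (0.1·0.6500 + 0.7·0.3500) ≈ 0.2097
After the subject-line classifier='pass': P(spam) = 0.5·0.2097 / (0.5·0.2097 + 0.6·0.7903) ≈ 0.1811
After the subject-line classifier='pass': P(spam) = 0.5·0.1811 / (0.5·0.1811 + 0.6·0.8189) ≈ 0.1556
After the subject-line classifier='flag': P(spam) = 0.5·0.1556 / (0.5·0.1556 + 0.4·0.8444) ≈ 0.1872

0.187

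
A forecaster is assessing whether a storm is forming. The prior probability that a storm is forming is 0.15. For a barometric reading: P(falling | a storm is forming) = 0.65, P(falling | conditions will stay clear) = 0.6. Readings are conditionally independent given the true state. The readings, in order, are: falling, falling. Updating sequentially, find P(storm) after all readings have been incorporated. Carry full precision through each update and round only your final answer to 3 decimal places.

Apply Bayes' rule sequentially, carrying P(storm) forward.
After 'falling': P(storm) = 0.65·0.1500 / (0.65·0.1500 + 0.6·0.8500) ≈ 0.1605
After 'falling': P(storm) = 0.65·0.1605 / (0.65·0.1605 + 0.6·0.8395) ≈ 0.1716

0.172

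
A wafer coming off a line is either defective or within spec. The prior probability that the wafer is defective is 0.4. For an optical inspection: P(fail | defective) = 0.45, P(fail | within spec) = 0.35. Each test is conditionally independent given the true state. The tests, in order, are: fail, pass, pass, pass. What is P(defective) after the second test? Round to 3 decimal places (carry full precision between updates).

0.420

After 'fail': P(defective) = 0.45·0.4000 / (0.45·0.4000 + 0.35·0.6000) ≈ 0.4615
After 'pass': P(defective) = 0.55·0.4615 / (0.55·0.4615 + 0.65·0.5385) ≈ 0.4204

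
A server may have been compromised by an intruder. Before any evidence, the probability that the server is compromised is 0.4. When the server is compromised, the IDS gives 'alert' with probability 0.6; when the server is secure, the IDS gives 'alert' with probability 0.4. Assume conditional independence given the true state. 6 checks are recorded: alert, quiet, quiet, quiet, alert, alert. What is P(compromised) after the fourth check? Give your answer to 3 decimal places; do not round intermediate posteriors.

After 'alert': P(compromised) = 0.6·0.4000 / (0.6·0.4000 + 0.4·0.6000) ≈ 0.5000
After 'quiet': P(compromised) = 0.4·0.5000 / (0.4·0.5000 + 0.6·0.5000) ≈ 0.4000
After 'quiet': P(compromised) = 0.4·0.4000 / (0.4·0.4000 + 0.6·0.6000) ≈ 0.3077
After 'quiet': P(compromised) = 0.4·0.3077 / (0.4·0.3077 + 0.6·0.6923) ≈ 0.2286

0.229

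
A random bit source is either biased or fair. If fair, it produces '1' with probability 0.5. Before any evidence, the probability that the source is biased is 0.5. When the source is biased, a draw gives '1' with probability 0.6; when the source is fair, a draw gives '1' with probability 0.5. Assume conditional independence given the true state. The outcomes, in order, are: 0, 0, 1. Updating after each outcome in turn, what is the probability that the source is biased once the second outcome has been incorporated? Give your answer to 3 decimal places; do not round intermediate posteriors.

Apply Bayes' rule sequentially, carrying P(biased) forward.
After '0': P(biased) = 0.4·0.5000 / (0.4·0.5000 + 0.5·0.5000) ≈ 0.4444
After '0': P(biased) = 0.4·0.4444 / (0.4·0.4444 + 0.5·0.5556) ≈ 0.3902

0.390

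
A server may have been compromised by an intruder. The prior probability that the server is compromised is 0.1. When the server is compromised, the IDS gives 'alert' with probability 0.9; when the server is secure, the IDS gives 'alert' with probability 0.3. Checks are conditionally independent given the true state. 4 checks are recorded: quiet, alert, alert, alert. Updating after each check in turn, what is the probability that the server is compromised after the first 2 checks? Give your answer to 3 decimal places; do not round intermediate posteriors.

After 'quiet': P(compromised) = 0.1·0.1000 / (0.1·0.1000 + 0.7·0.9000) ≈ 0.0156
After 'alert': P(compromised) = 0.9·0.0156 / (0.9·0.0156 + 0.3·0.9844) ≈ 0.0455

0.045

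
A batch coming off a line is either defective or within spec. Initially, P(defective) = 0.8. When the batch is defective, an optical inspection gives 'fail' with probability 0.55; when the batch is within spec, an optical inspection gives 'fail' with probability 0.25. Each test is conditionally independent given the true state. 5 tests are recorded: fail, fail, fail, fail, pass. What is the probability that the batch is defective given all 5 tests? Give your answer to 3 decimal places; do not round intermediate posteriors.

0.983

After 'fail': P(defective) = 0.55·0.8000 / (0.55·0.8000 + 0.25·0.2000) ≈ 0.8980
After 'fail': P(defective) = 0.55·0.8980 / (0.55·0.8980 + 0.25·0.1020) ≈ 0.9509
After 'fail': P(defective) = 0.55·0.9509 / (0.55·0.9509 + 0.25·0.0491) ≈ 0.9771
After 'fail': P(defective) = 0.55·0.9771 / (0.55·0.9771 + 0.25·0.0229) ≈ 0.9894
After 'pass': P(defective) = 0.45·0.9894 / (0.45·0.9894 + 0.75·0.0106) ≈ 0.9825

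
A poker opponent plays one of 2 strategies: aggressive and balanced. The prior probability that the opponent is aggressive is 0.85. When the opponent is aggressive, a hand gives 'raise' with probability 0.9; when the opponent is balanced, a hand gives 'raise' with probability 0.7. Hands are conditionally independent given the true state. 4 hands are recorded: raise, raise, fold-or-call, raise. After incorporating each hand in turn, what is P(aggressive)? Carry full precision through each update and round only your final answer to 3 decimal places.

After 'raise': P(aggressive) = 0.9·0.8500 / (0.9·0.8500 + 0.7·0.1500) ≈ 0.8793
After 'raise': P(aggressive) = 0.9·0.8793 / (0.9·0.8793 + 0.7·0.1207) ≈ 0.9035
After 'fold-or-call': P(aggressive) = 0.1·0.9035 / (0.1·0.9035 + 0.3·0.0965) ≈ 0.7574
After 'raise': P(aggressive) = 0.9·0.7574 / (0.9·0.7574 + 0.7·0.2426) ≈ 0.8006

0.801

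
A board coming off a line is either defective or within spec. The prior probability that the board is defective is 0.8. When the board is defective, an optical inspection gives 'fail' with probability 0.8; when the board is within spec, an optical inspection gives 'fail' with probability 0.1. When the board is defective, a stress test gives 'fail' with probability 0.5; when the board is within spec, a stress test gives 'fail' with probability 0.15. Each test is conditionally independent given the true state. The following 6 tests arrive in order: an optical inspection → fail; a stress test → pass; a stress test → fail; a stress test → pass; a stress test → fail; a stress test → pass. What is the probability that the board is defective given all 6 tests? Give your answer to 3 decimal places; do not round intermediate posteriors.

0.986

After an optical inspection='fail': P(defective) = 0.8·0.8000 / (0.8·0.8000 + 0.1·0.2000) ≈ 0.9697
After a stress test='pass': P(defective) = 0.5·0.9697 / (0.5·0.9697 + 0.85·0.0303) ≈ 0.9496
After a stress test='fail': P(defective) = 0.5·0.9496 / (0.5·0.9496 + 0.15·0.0504) ≈ 0.9843
After a stress test='pass': P(defective) = 0.5·0.9843 / (0.5·0.9843 + 0.85·0.0157) ≈ 0.9736
After a stress test='fail': P(defective) = 0.5·0.9736 / (0.5·0.9736 + 0.15·0.0264) ≈ 0.9919
After a stress test='pass': P(defective) = 0.5·0.9919 / (0.5·0.9919 + 0.85·0.0081) ≈ 0.9864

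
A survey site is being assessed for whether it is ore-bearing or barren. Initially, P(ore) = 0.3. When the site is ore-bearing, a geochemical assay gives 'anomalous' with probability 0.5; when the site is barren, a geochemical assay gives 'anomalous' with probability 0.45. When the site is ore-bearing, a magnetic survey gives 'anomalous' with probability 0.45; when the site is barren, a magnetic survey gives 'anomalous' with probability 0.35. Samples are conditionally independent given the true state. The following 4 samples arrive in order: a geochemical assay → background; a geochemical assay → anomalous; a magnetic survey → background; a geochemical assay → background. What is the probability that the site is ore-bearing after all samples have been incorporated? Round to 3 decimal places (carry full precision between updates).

0.250

After a geochemical assay='background': P(ore) = 0.5·0.3000 / (0.5·0.3000 + 0.55·0.7000) ≈ 0.2804
After a geochemical assay='anomalous': P(ore) = 0.5·0.2804 / (0.5·0.2804 + 0.45·0.7196) ≈ 0.3021
After a magnetic survey='background': P(ore) = 0.55·0.3021 / (0.55·0.3021 + 0.65·0.6979) ≈ 0.2681
After a geochemical assay='background': P(ore) = 0.5·0.2681 / (0.5·0.2681 + 0.55·0.7319) ≈ 0.2498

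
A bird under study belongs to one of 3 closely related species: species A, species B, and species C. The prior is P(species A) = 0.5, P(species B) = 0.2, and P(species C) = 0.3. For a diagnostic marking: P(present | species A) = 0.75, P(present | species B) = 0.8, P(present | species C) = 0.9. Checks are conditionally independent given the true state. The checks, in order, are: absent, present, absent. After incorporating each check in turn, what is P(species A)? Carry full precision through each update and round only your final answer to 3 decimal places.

0.720

After 'absent': normaliser = 0.25·0.5000 + 0.2·0.2000 + 0.1·0.3000; P(species A) ≈ 0.6410, P(species B) ≈ 0.2051, P(species C) ≈ 0.1538
After 'present': normaliser = 0.75·0.6410 + 0.8·0.2051 + 0.9·0.1538; P(species A) ≈ 0.6137, P(species B) ≈ 0.2095, P(species C) ≈ 0.1768
After 'absent': normaliser = 0.25·0.6137 + 0.2·0.2095 + 0.1·0.1768; P(species A) ≈ 0.7203, P(species B) ≈ 0.1967, P(species C) ≈ 0.0830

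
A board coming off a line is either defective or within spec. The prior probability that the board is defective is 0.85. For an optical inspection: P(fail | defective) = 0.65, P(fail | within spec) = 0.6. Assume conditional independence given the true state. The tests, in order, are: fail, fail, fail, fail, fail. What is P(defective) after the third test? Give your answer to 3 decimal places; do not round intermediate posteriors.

0.878

After 'fail': P(defective) = 0.65·0.8500 / (0.65·0.8500 + 0.6·0.1500) ≈ 0.8599
After 'fail': P(defective) = 0.65·0.8599 / (0.65·0.8599 + 0.6·0.1401) ≈ 0.8693
After 'fail': P(defective) = 0.65·0.8693 / (0.65·0.8693 + 0.6·0.1307) ≈ 0.8781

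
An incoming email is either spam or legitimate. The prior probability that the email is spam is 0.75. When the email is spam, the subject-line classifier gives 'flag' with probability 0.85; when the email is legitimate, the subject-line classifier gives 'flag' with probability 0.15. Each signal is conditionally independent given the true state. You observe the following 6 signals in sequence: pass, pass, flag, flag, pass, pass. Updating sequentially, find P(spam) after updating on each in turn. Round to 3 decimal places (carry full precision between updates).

0.085

After 'pass': P(spam) = 0.15·0.7500 / (0.15·0.7500 + 0.85·0.2500) ≈ 0.3462
After 'pass': P(spam) = 0.15·0.3462 / (0.15·0.3462 + 0.85·0.6538) ≈ 0.0854
After 'flag': P(spam) = 0.85·0.0854 / (0.85·0.0854 + 0.15·0.9146) ≈ 0.3462
After 'flag': P(spam) = 0.85·0.3462 / (0.85·0.3462 + 0.15·0.6538) ≈ 0.7500
After 'pass': P(spam) = 0.15·0.7500 / (0.15·0.7500 + 0.85·0.2500) ≈ 0.3462
After 'pass': P(spam) = 0.15·0.3462 / (0.15·0.3462 + 0.85·0.6538) ≈ 0.0854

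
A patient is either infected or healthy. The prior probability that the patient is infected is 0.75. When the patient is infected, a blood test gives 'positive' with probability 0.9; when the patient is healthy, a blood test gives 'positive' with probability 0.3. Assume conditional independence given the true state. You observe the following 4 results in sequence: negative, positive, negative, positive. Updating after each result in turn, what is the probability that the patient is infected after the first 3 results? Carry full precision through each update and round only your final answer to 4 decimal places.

Apply Bayes' rule sequentially, carrying P(infected) forward.
After 'negative': P(infected) = 0.1·0.7500 / (0.1·0.7500 + 0.7·0.2500) ≈ 0.3000
After 'positive': P(infected) = 0.9·0.3000 / (0.9·0.3000 + 0.3·0.7000) ≈ 0.5625
After 'negative': P(infected) = 0.1·0.5625 / (0.1·0.5625 + 0.7·0.4375) ≈ 0.1552

0.1552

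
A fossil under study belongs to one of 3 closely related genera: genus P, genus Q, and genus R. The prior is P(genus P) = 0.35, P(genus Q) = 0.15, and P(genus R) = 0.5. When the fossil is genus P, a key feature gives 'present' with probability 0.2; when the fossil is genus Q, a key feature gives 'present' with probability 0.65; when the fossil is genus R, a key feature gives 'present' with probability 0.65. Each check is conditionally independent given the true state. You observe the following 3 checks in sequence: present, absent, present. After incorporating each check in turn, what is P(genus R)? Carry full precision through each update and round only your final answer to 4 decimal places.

Each posterior becomes the prior for the next update.
After 'present': normaliser = 0.2·0.3500 + 0.65·0.1500 + 0.65·0.5000; P(genus P) ≈ 0.1421, P(genus Q) ≈ 0.1980, P(genus R) ≈ 0.6599
After 'absent': normaliser = 0.8·0.1421 + 0.35·0.1980 + 0.35·0.6599; P(genus P) ≈ 0.2747, P(genus Q) ≈ 0.1674, P(genus R) ≈ 0.5579
After 'present': normaliser = 0.2·0.2747 + 0.65·0.1674 + 0.65·0.5579; P(genus P) ≈ 0.1044, P(genus Q) ≈ 0.2067, P(genus R) ≈ 0.6890

0.6890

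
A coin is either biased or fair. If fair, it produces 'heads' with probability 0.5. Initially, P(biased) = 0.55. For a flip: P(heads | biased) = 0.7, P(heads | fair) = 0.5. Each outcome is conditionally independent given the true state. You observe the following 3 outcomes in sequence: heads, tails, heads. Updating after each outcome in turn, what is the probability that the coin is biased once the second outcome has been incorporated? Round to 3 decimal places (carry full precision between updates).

Apply Bayes' rule sequentially, carrying P(biased) forward.
After 'heads': P(biased) = 0.7·0.5500 / (0.7·0.5500 + 0.5·0.4500) ≈ 0.6311
After 'tails': P(biased) = 0.3·0.6311 / (0.3·0.6311 + 0.5·0.3689) ≈ 0.5066

0.507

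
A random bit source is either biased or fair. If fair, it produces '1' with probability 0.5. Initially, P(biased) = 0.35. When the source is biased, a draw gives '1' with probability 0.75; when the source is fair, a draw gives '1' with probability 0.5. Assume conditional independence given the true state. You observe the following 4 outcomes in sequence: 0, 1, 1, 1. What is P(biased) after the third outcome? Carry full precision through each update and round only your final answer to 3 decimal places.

0.377

After '0': P(biased) = 0.25·0.3500 / (0.25·0.3500 + 0.5·0.6500) ≈ 0.2121
After '1': P(biased) = 0.75·0.2121 / (0.75·0.2121 + 0.5·0.7879) ≈ 0.2877
After '1': P(biased) = 0.75·0.2877 / (0.75·0.2877 + 0.5·0.7123) ≈ 0.3772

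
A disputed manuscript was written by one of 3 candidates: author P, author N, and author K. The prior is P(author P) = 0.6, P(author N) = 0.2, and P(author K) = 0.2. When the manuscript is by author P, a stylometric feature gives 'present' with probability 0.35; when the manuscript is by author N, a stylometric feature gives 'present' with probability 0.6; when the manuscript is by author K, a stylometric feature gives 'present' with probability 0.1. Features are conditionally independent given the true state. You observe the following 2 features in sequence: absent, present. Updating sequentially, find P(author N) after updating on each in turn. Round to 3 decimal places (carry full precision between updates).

0.237

After 'absent': normaliser = 0.65·0.6000 + 0.4·0.2000 + 0.9·0.2000; P(author P) ≈ 0.6000, P(author N) ≈ 0.1231, P(author K) ≈ 0.2769
After 'present': normaliser = 0.35·0.6000 + 0.6·0.1231 + 0.1·0.2769; P(author P) ≈ 0.6741, P(author N) ≈ 0.2370, P(author K) ≈ 0.0889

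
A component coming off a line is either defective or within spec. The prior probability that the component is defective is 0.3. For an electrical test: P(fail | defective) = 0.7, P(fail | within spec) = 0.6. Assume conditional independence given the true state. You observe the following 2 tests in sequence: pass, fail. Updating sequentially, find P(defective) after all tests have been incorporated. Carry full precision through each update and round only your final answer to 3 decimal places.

Each posterior becomes the prior for the next update.
After 'pass': P(defective) = 0.3·0.3000 / (0.3·0.3000 + 0.4·0.7000) ≈ 0.2432
After 'fail': P(defective) = 0.7·0.2432 / (0.7·0.2432 + 0.6·0.7568) ≈ 0.2727

0.273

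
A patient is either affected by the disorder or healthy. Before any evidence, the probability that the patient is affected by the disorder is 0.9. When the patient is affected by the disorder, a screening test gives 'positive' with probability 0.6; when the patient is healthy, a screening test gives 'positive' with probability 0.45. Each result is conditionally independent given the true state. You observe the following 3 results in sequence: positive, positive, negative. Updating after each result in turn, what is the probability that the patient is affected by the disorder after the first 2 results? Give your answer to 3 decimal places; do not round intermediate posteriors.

After 'positive': P(affected) = 0.6·0.9000 / (0.6·0.9000 + 0.45·0.1000) ≈ 0.9231
After 'positive': P(affected) = 0.6·0.9231 / (0.6·0.9231 + 0.45·0.0769) ≈ 0.9412

0.941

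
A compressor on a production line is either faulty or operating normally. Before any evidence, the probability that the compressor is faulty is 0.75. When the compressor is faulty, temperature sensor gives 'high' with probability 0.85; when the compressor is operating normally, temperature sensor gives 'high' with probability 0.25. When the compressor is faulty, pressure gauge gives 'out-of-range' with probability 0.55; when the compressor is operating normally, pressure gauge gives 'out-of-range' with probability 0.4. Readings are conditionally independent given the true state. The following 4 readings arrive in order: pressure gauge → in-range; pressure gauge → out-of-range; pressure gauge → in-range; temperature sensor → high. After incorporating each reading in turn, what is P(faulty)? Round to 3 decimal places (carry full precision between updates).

0.888

After pressure gauge='in-range': P(faulty) = 0.45·0.7500 / (0.45·0.7500 + 0.6·0.2500) ≈ 0.6923
After pressure gauge='out-of-range': P(faulty) = 0.55·0.6923 / (0.55·0.6923 + 0.4·0.3077) ≈ 0.7557
After pressure gauge='in-range': P(faulty) = 0.45·0.7557 / (0.45·0.7557 + 0.6·0.2443) ≈ 0.6988
After temperature sensor='high': P(faulty) = 0.85·0.6988 / (0.85·0.6988 + 0.25·0.3012) ≈ 0.8875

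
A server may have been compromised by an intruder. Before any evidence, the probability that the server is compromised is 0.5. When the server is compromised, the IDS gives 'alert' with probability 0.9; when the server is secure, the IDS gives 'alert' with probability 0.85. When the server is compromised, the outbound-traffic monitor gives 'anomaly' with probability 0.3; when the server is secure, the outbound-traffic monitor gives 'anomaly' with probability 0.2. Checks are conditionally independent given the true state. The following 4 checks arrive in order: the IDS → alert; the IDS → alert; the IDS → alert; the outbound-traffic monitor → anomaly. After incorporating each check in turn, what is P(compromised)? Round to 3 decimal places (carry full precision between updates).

0.640

Apply Bayes' rule sequentially, carrying P(compromised) forward.
After the IDS='alert': P(compromised) = 0.9·0.5000 / (0.9·0.5000 + 0.85·0.5000) ≈ 0.5143
After the IDS='alert': P(compromised) = 0.9·0.5143 / (0.9·0.5143 + 0.85·0.4857) ≈ 0.5285
After the IDS='alert': P(compromised) = 0.9·0.5285 / (0.9·0.5285 + 0.85·0.4715) ≈ 0.5428
After the outbound-traffic monitor='anomaly': P(compromised) = 0.3·0.5428 / (0.3·0.5428 + 0.2·0.4572) ≈ 0.6404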